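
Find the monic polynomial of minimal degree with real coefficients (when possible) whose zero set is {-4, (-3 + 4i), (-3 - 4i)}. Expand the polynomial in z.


The polynomial is p(z) = ∏_{α ∈ S} (z − α), where S = {-4, (-3 + 4i), (-3 - 4i)}.
Expanding the product yields: p(z) = z^3 + 10·z^2 + 49·z + 100.
Note conjugate pairs combine to real quadratics: (z − (-3+4i))(z − (-3−4i)) = z² + 6z + 25.
The resulting polynomial has degree 3 and real coefficients as required.

p(z) = z^3 + 10·z^2 + 49·z + 100.


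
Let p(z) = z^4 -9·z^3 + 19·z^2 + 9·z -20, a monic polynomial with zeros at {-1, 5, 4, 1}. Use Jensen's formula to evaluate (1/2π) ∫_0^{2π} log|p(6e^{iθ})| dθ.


Zeros: -1, 1, 4, 5; r = 6.
Inside |z| < r: -1, 1, 4, 5. Outside (|z| ≥ r): ∅.
p(0) = -20, so log|p(0)| = log(20) = 2.9957.
Apply Jensen: I(r) = log|p(0)| + Σ_k log(r/|z_k|), summed over zeros inside |z| < r.
  log(r/|z_k|) for z_k = -1: log(6/1) = 1.7918
  log(r/|z_k|) for z_k = 5: log(6/5) = 0.1823
  log(r/|z_k|) for z_k = 4: log(6/4) = 0.4055
  log(r/|z_k|) for z_k = 1: log(6/1) = 1.7918
Sum over inside zeros: 4.1713.
I(r) = log|p(0)| + (inside sum) = 2.9957 + 4.1713 = 7.1670.
Closed form (all zeros inside, monic): I(r) = n·log(r) = 4·log(6) = 7.1670. ✓

I(r) ≈ 7.1670.


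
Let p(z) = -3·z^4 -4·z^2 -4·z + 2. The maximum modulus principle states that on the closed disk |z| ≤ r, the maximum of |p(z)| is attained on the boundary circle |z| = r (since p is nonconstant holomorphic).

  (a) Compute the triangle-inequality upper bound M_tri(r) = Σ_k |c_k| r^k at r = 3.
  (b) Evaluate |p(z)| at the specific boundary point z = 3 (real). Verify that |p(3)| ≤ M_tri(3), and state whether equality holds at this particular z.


Coefficients: c_0 = 2, c_1 = -4, c_2 = -4, c_3 = 0, c_4 = -3. Radius r = 3.
Part (a). Triangle bound: M_tri(r) = Σ_k |c_k| r^k
  = |2|·3^0 + |-4|·3^1 + |-4|·3^2 + |0|·3^3 + |-3|·3^4
  = 2 + 12 + 36 + 0 + 243 = 293.
This bounds M(r) := max_{|z|=r} |p(z)| from above; equality holds iff all terms c_k z^k can be made to align in phase at a single z on |z|=r.
Part (b). At z = 3 (real, on the circle |z| = r):
  p(3) = (2)·3^0 + (-4)·3^1 + (-4)·3^2 + (0)·3^3 + (-3)·3^4 = -289.
  |p(3)| = 289.
Check: |p(3)| = 289 ≤ 293 = M_tri(3). ✓ Equality does not hold at z = 3 (the coefficients have mixed signs, so the terms do not all align in phase there).

M_tri(3) = 293; |p(3)| = 289; equality at z=3: no.


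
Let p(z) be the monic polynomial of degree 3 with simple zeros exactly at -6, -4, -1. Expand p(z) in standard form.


The polynomial is p(z) = ∏_{α ∈ S} (z − α), where S = {-6, -4, -1}.
Expanding the product yields: p(z) = z^3 + 11·z^2 + 34·z + 24.
The resulting polynomial has degree 3 and real coefficients as required.

p(z) = z^3 + 11·z^2 + 34·z + 24.


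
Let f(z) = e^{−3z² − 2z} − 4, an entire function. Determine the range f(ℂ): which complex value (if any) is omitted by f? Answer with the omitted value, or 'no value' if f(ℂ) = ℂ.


Little Picard bounds the complement of f(ℂ) to at most one point.
The exponent g(z) = −3z² − 2z is a nonconstant polynomial, hence surjective onto ℂ. So e^{g(z)} takes every value in {e^w : w ∈ ℂ} = ℂ ∖ {0}. Adding -4 shifts the range to ℂ ∖ {-4}. f omits exactly -4.

Omitted value: -4.


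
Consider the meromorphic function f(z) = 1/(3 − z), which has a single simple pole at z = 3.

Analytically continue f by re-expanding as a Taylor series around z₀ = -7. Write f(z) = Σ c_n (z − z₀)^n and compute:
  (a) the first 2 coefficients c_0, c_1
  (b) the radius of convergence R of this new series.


Let w = z − z₀, so z = z₀ + w.
Then 3 − z = 3 − (z₀ + w) = (3 − z₀) − w = 10 − w.
f(z) = 1/(10 − w) = (1/(10)) · 1/(1 − w/(10)) = Σ_{n≥0} w^n / (10)^(n+1).
So c_n = 1/(10)^(n+1):
  c_0 = 1/(10)^1 = 1/10.
  c_1 = 1/(10)^2 = 1/100.
The series is valid for |w/d| < 1, i.e. |z − z₀| < |d|.
Radius of convergence: R = |3 − z₀| = |10| = 10 (distance from z₀ to the singularity z = 3).

c_0 = 1/10, c_1 = 1/100; R = 10.


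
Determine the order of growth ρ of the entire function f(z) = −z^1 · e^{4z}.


M(r) = max_{|z|=r} |-1|·|z|^1·|e^{4z}| = 1·r^1 · e^{4r^1} (the factors attain their maxima compatibly on |z|=r). Then log M(r) = log 1 + 1·log r + 4r^1, dominated by the last term, so log log M(r) ~ 1·log r. The polynomial factor -1z^1 contributes only a log r term and does not affect the order. ρ = 1.
Therefore ρ = 1.

Order ρ = 1.


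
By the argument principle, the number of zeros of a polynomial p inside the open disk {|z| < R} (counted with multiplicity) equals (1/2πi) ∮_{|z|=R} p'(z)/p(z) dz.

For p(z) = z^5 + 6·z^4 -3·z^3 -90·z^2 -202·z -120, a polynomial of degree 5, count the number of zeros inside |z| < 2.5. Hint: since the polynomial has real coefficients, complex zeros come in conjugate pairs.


The zeros of p are: -1, 4, (-3 + 1i), (-3 - 1i), -3.
Their magnitudes are: 1, 4, 3.162, 3.162, 3.
Zeros with |z| < R = 2.5: -1.
Count = 1.
By the argument principle, (1/2πi) ∮_{|z|=R} p'(z)/p(z) dz equals exactly this count.

Number of zeros inside |z| < 2.5: 1.


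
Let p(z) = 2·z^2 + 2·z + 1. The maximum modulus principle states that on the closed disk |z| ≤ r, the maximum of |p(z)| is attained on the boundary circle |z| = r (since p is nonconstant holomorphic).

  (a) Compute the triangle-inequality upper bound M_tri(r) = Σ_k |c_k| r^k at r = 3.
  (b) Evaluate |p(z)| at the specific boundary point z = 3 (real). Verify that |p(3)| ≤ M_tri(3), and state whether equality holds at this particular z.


Coefficients: c_0 = 1, c_1 = 2, c_2 = 2. Radius r = 3.
Part (a). Triangle bound: M_tri(r) = Σ_k |c_k| r^k
  = |1|·3^0 + |2|·3^1 + |2|·3^2
  = 1 + 6 + 18 = 25.
This bounds M(r) := max_{|z|=r} |p(z)| from above; equality holds iff all terms c_k z^k can be made to align in phase at a single z on |z|=r.
Part (b). At z = 3 (real, on the circle |z| = r):
  p(3) = (1)·3^0 + (2)·3^1 + (2)·3^2 = 25.
  |p(3)| = 25.
Since all nonzero coefficients share the same sign, |p(3)| = 25 = M_tri(3); the triangle bound is attained at z = 3, so in fact M(r) = 25.

M_tri(3) = 25; |p(3)| = 25; equality at z=3: yes.


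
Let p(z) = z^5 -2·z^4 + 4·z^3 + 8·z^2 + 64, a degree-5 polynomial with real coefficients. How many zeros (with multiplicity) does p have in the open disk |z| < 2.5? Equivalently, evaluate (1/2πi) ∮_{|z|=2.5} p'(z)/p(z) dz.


The zeros of p are: -2, (2 + 2i), (2 - 2i), (0 + 2i), (0 - 2i).
Their magnitudes are: 2, 2.828, 2.828, 2, 2.
Zeros with |z| < R = 2.5: -2, (0 + 2i), (0 - 2i).
Count = 3.
By the argument principle, (1/2πi) ∮_{|z|=R} p'(z)/p(z) dz equals exactly this count.

Number of zeros inside |z| < 2.5: 3.


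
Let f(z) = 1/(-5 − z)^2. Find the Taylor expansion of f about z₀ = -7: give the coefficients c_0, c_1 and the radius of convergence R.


Let w = z − z₀, so z = z₀ + w.
Then -5 − z = -5 − (z₀ + w) = (-5 − z₀) − w = 2 − w.
f(z) = 1/(2 − w)^2 = (1/(2)^2) · (1 − w/(2))^{−2}.
By the binomial series (1−u)^{−2} = Σ_{n≥0} C(n+1, 1) u^n for |u|<1, with u = w/(2):
  c_n = C(n+1, 1) / (2)^(n+2).
  c_0 = 1/(2)^2 = 1/4.
  c_1 = 2/(2)^3 = 1/4.
The series is valid for |w/d| < 1, i.e. |z − z₀| < |d|.
Radius of convergence: R = |-5 − z₀| = |2| = 2 (distance from z₀ to the singularity z = -5).

c_0 = 1/4, c_1 = 1/4; R = 2.


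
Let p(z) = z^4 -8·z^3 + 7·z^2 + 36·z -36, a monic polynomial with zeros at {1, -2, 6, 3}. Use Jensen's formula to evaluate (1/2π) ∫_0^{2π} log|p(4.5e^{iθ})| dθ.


Zeros: -2, 1, 3, 6; r = 4.5.
Inside |z| < r: -2, 1, 3. Outside (|z| ≥ r): 6.
p(0) = -36, so log|p(0)| = log(36) = 3.5835.
Apply Jensen: I(r) = log|p(0)| + Σ_k log(r/|z_k|), summed over zeros inside |z| < r.
  log(r/|z_k|) for z_k = 1: log(4.5/1) = 1.5041
  log(r/|z_k|) for z_k = -2: log(4.5/2) = 0.8109
  log(r/|z_k|) for z_k = 3: log(4.5/3) = 0.4055
  Outside zeros (6) contribute nothing to the Jensen sum.
Sum over inside zeros: 2.7205.
I(r) = log|p(0)| + (inside sum) = 3.5835 + 2.7205 = 6.3040.
Note: since some zeros are outside |z| ≤ r, the simplified n·log(r) form does NOT apply — only the inside zeros contribute.

I(r) ≈ 6.3040.


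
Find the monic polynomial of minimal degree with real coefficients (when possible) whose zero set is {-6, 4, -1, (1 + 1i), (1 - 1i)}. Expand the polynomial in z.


The polynomial is p(z) = ∏_{α ∈ S} (z − α), where S = {-6, 4, -1, (1 + 1i), (1 - 1i)}.
Expanding the product yields: p(z) = z^5 + z^4 -26·z^3 + 26·z^2 + 4·z -48.
Note conjugate pairs combine to real quadratics: (z − (1+1i))(z − (1−1i)) = z² − 2z + 2.
The resulting polynomial has degree 5 and real coefficients as required.

p(z) = z^5 + z^4 -26·z^3 + 26·z^2 + 4·z -48.


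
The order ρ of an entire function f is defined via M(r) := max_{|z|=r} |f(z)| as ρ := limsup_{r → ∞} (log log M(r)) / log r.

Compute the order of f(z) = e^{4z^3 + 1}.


|e^{4z^3 + 1}| = e^{Re(4·z^3) + 1} ≤ e^{4|z|^3 + 1} = e^{4r^3 + 1} on |z| = r, so ρ ≤ 3. Choosing z on |z|=r so that 4·z^3 is real positive (always possible by picking arg z appropriately) gives |f(z)| = e^{4r^3 + 1}, matching the bound. The additive constant 1 does not affect log log M(r) ~ 3·log r. Hence ρ = 3.
Therefore ρ = 3.

Order ρ = 3.


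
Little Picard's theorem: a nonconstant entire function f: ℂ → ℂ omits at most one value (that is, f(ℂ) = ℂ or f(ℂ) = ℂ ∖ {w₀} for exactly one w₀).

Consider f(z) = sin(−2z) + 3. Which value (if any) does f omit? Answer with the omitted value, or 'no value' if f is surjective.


Little Picard bounds the complement of f(ℂ) to at most one point.
sin is entire and surjective onto ℂ: for every w ∈ ℂ, sin(ζ) = w has a solution ζ ∈ ℂ (e.g., via the complex inverse arcsin). With ζ = −2z this gives z = ζ/(-2). Then 1·sin(−2z) takes every value in 1·ℂ = ℂ, and adding 3 is a bijection of ℂ. So f is surjective and omits no value. (Note: only on the real line is sin bounded by [−1, 1].)

Omitted value: no value.


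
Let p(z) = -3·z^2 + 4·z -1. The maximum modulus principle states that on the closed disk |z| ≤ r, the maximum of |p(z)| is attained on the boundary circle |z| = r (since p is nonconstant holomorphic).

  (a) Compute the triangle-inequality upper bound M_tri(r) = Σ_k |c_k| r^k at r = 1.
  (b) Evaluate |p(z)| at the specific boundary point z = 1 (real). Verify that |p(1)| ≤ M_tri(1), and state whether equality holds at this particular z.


Coefficients: c_0 = -1, c_1 = 4, c_2 = -3. Radius r = 1.
Part (a). Triangle bound: M_tri(r) = Σ_k |c_k| r^k
  = |-1|·1^0 + |4|·1^1 + |-3|·1^2
  = 1 + 4 + 3 = 8.
This bounds M(r) := max_{|z|=r} |p(z)| from above; equality holds iff all terms c_k z^k can be made to align in phase at a single z on |z|=r.
Part (b). At z = 1 (real, on the circle |z| = r):
  p(1) = (-1)·1^0 + (4)·1^1 + (-3)·1^2 = 0.
  |p(1)| = 0.
Check: |p(1)| = 0 ≤ 8 = M_tri(1). ✓ Equality does not hold at z = 1 (the coefficients have mixed signs, so the terms do not all align in phase there).

M_tri(1) = 8; |p(1)| = 0; equality at z=1: no.


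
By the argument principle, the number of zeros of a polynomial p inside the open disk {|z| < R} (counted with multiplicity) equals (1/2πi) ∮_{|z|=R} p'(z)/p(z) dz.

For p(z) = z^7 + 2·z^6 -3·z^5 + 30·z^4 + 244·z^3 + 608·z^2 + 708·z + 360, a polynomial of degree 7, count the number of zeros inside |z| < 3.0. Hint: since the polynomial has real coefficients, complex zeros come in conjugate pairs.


The zeros of p are: (-1 + 1i), (-1 - 1i), (-2 + 1i), (-2 - 1i), (3 + 3i), (3 - 3i), -2.
Their magnitudes are: 1.414, 1.414, 2.236, 2.236, 4.243, 4.243, 2.
Zeros with |z| < R = 3.0: (-1 + 1i), (-1 - 1i), (-2 + 1i), (-2 - 1i), -2.
Count = 5.
By the argument principle, (1/2πi) ∮_{|z|=R} p'(z)/p(z) dz equals exactly this count.

Number of zeros inside |z| < 3.0: 5.


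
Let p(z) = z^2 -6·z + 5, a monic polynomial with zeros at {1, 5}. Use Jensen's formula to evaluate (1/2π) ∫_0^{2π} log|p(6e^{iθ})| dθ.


Zeros: 1, 5; r = 6.
Inside |z| < r: 1, 5. Outside (|z| ≥ r): ∅.
p(0) = 5, so log|p(0)| = log(5) = 1.6094.
Apply Jensen: I(r) = log|p(0)| + Σ_k log(r/|z_k|), summed over zeros inside |z| < r.
  log(r/|z_k|) for z_k = 1: log(6/1) = 1.7918
  log(r/|z_k|) for z_k = 5: log(6/5) = 0.1823
Sum over inside zeros: 1.9741.
I(r) = log|p(0)| + (inside sum) = 1.6094 + 1.9741 = 3.5835.
Closed form (all zeros inside, monic): I(r) = n·log(r) = 2·log(6) = 3.5835. ✓

I(r) ≈ 3.5835.


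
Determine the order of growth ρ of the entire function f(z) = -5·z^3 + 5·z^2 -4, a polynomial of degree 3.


|f(z)| ≤ Σ|c_k|·r^k = O(r^3) as r → ∞. Polynomial growth is O(e^{r^ε}) for every ε > 0 (since r^3/e^{r^ε} → 0), so ρ ≤ ε for all ε > 0, i.e. ρ = 0. Every nonconstant polynomial has order 0.
Therefore ρ = 0.

Order ρ = 0.


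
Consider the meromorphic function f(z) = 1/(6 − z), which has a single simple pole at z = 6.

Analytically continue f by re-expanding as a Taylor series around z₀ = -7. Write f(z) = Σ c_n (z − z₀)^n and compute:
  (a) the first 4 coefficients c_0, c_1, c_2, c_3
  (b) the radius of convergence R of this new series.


Let w = z − z₀, so z = z₀ + w.
Then 6 − z = 6 − (z₀ + w) = (6 − z₀) − w = 13 − w.
f(z) = 1/(13 − w) = (1/(13)) · 1/(1 − w/(13)) = Σ_{n≥0} w^n / (13)^(n+1).
So c_n = 1/(13)^(n+1):
  c_0 = 1/(13)^1 = 1/13.
  c_1 = 1/(13)^2 = 1/169.
  c_2 = 1/(13)^3 = 1/2197.
  c_3 = 1/(13)^4 = 1/28561.
The series is valid for |w/d| < 1, i.e. |z − z₀| < |d|.
Radius of convergence: R = |6 − z₀| = |13| = 13 (distance from z₀ to the singularity z = 6).

c_0 = 1/13, c_1 = 1/169, c_2 = 1/2197, c_3 = 1/28561; R = 13.


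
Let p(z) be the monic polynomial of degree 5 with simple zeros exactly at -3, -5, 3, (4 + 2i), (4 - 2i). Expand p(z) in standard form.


The polynomial is p(z) = ∏_{α ∈ S} (z − α), where S = {-3, -5, 3, (4 + 2i), (4 - 2i)}.
Expanding the product yields: p(z) = z^5 -3·z^4 -29·z^3 + 127·z^2 + 180·z -900.
Note conjugate pairs combine to real quadratics: (z − (4+2i))(z − (4−2i)) = z² − 8z + 20.
The resulting polynomial has degree 5 and real coefficients as required.

p(z) = z^5 -3·z^4 -29·z^3 + 127·z^2 + 180·z -900.


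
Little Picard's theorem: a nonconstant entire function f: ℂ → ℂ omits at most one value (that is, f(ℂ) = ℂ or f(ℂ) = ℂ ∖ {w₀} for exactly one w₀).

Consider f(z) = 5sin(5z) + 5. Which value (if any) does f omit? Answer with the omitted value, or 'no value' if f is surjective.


Little Picard bounds the complement of f(ℂ) to at most one point.
sin is entire and surjective onto ℂ: for every w ∈ ℂ, sin(ζ) = w has a solution ζ ∈ ℂ (e.g., via the complex inverse arcsin). With ζ = 5z this gives z = ζ/(5). Then 5·sin(5z) takes every value in 5·ℂ = ℂ, and adding 5 is a bijection of ℂ. So f is surjective and omits no value. (Note: only on the real line is sin bounded by [−1, 1].)

Omitted value: no value.


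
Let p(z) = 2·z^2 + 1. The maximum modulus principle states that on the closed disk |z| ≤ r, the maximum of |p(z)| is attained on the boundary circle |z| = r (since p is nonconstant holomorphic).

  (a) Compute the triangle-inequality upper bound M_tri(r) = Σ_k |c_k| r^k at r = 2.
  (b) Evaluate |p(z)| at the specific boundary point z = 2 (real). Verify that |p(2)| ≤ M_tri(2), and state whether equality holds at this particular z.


Coefficients: c_0 = 1, c_1 = 0, c_2 = 2. Radius r = 2.
Part (a). Triangle bound: M_tri(r) = Σ_k |c_k| r^k
  = |1|·2^0 + |0|·2^1 + |2|·2^2
  = 1 + 0 + 8 = 9.
This bounds M(r) := max_{|z|=r} |p(z)| from above; equality holds iff all terms c_k z^k can be made to align in phase at a single z on |z|=r.
Part (b). At z = 2 (real, on the circle |z| = r):
  p(2) = (1)·2^0 + (0)·2^1 + (2)·2^2 = 9.
  |p(2)| = 9.
Since all nonzero coefficients share the same sign, |p(2)| = 9 = M_tri(2); the triangle bound is attained at z = 2, so in fact M(r) = 9.

M_tri(2) = 9; |p(2)| = 9; equality at z=2: yes.


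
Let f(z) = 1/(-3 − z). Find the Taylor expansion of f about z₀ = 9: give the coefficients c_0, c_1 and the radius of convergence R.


Let w = z − z₀, so z = z₀ + w.
Then -3 − z = -3 − (z₀ + w) = (-3 − z₀) − w = -12 − w.
f(z) = 1/(-12 − w) = (1/(-12)) · 1/(1 − w/(-12)) = Σ_{n≥0} w^n / (-12)^(n+1).
So c_n = 1/(-12)^(n+1):
  c_0 = 1/(-12)^1 = -1/12.
  c_1 = 1/(-12)^2 = 1/144.
The series is valid for |w/d| < 1, i.e. |z − z₀| < |d|.
Radius of convergence: R = |-3 − z₀| = |-12| = 12 (distance from z₀ to the singularity z = -3).

c_0 = -1/12, c_1 = 1/144; R = 12.


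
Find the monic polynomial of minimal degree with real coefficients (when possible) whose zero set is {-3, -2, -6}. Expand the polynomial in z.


The polynomial is p(z) = ∏_{α ∈ S} (z − α), where S = {-3, -2, -6}.
Expanding the product yields: p(z) = z^3 + 11·z^2 + 36·z + 36.
The resulting polynomial has degree 3 and real coefficients as required.

p(z) = z^3 + 11·z^2 + 36·z + 36.


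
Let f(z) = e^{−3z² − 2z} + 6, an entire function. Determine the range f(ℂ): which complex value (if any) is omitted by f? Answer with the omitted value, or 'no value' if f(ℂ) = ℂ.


Little Picard bounds the complement of f(ℂ) to at most one point.
The exponent g(z) = −3z² − 2z is a nonconstant polynomial, hence surjective onto ℂ. So e^{g(z)} takes every value in {e^w : w ∈ ℂ} = ℂ ∖ {0}. Adding 6 shifts the range to ℂ ∖ {6}. f omits exactly 6.

Omitted value: 6.


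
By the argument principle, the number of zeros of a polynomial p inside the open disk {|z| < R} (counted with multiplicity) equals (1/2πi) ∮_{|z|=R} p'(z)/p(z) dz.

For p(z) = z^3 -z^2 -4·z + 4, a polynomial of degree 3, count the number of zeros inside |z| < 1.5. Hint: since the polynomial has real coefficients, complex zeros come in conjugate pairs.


The zeros of p are: 2, -2, 1.
Their magnitudes are: 2, 2, 1.
Zeros with |z| < R = 1.5: 1.
Count = 1.
By the argument principle, (1/2πi) ∮_{|z|=R} p'(z)/p(z) dz equals exactly this count.

Number of zeros inside |z| < 1.5: 1.


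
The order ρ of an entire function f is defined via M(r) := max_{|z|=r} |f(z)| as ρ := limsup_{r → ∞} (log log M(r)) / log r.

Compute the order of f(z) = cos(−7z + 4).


cos(w) is a linear combination of e^{iw} and e^{−iw} (or e^w, e^{−w} in the hyperbolic case), so |cos(w)| ≤ e^{|w|}. With w = −7z + 4, |w| ≤ 7|z| + 4 = 7r + 4 on |z| = r, giving M(r) ≤ e^{7r + 4}, so ρ ≤ 1. On a suitable ray (z = it for sin/cos; z = t for sinh/cosh, t real → ∞), |cos(−7z + 4)| grows like e^{7|t|}/2, so ρ ≥ 1. Hence ρ = 1.
Therefore ρ = 1.

Order ρ = 1.


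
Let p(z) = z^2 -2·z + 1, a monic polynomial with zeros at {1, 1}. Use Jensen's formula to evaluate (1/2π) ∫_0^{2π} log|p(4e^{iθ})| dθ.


Zeros: 1, 1; r = 4.
Inside |z| < r: 1, 1. Outside (|z| ≥ r): ∅.
p(0) = 1, so log|p(0)| = log(1) = 0.0000.
Apply Jensen: I(r) = log|p(0)| + Σ_k log(r/|z_k|), summed over zeros inside |z| < r.
  log(r/|z_k|) for z_k = 1: log(4/1) = 1.3863
  log(r/|z_k|) for z_k = 1: log(4/1) = 1.3863
Sum over inside zeros: 2.7726.
I(r) = log|p(0)| + (inside sum) = 0.0000 + 2.7726 = 2.7726.
Closed form (all zeros inside, monic): I(r) = n·log(r) = 2·log(4) = 2.7726. ✓

I(r) ≈ 2.7726.


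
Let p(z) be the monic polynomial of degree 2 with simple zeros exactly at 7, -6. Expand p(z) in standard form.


The polynomial is p(z) = ∏_{α ∈ S} (z − α), where S = {7, -6}.
Expanding the product yields: p(z) = z^2 -z -42.
The resulting polynomial has degree 2 and real coefficients as required.

p(z) = z^2 -z -42.


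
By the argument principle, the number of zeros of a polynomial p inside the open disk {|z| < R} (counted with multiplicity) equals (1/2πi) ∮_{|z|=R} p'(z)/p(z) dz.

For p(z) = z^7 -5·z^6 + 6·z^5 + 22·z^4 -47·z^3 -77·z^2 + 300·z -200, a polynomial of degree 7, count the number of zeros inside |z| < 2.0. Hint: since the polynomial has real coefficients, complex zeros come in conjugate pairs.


The zeros of p are: (2 + 2i), (2 - 2i), 1, (-2 + 1i), (-2 - 1i), (2 + 1i), (2 - 1i).
Their magnitudes are: 2.828, 2.828, 1, 2.236, 2.236, 2.236, 2.236.
Zeros with |z| < R = 2.0: 1.
Count = 1.
By the argument principle, (1/2πi) ∮_{|z|=R} p'(z)/p(z) dz equals exactly this count.

Number of zeros inside |z| < 2.0: 1.


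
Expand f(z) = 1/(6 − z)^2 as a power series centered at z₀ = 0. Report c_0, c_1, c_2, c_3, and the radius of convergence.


Let w = z − z₀, so z = z₀ + w.
Then 6 − z = 6 − (z₀ + w) = (6 − z₀) − w = 6 − w.
f(z) = 1/(6 − w)^2 = (1/(6)^2) · (1 − w/(6))^{−2}.
By the binomial series (1−u)^{−2} = Σ_{n≥0} C(n+1, 1) u^n for |u|<1, with u = w/(6):
  c_n = C(n+1, 1) / (6)^(n+2).
  c_0 = 1/(6)^2 = 1/36.
  c_1 = 2/(6)^3 = 1/108.
  c_2 = 3/(6)^4 = 1/432.
  c_3 = 4/(6)^5 = 1/1944.
The series is valid for |w/d| < 1, i.e. |z − z₀| < |d|.
Radius of convergence: R = |6 − z₀| = |6| = 6 (distance from z₀ to the singularity z = 6).

c_0 = 1/36, c_1 = 1/108, c_2 = 1/432, c_3 = 1/1944; R = 6.


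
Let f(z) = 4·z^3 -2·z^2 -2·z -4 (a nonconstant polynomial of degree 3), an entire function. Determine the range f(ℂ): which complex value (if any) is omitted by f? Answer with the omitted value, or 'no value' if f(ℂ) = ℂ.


Little Picard bounds the complement of f(ℂ) to at most one point.
For every w ∈ ℂ, the equation p(z) − w = 0 is a nonconstant polynomial in z and hence has at least one root by the fundamental theorem of algebra. So p is surjective onto ℂ, omitting no value.

Omitted value: no value.


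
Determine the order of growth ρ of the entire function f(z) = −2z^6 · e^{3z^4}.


M(r) = max_{|z|=r} |-2|·|z|^6·|e^{3z^4}| = 2·r^6 · e^{3r^4} (the factors attain their maxima compatibly on |z|=r). Then log M(r) = log 2 + 6·log r + 3r^4, dominated by the last term, so log log M(r) ~ 4·log r. The polynomial factor -2z^6 contributes only a log r term and does not affect the order. ρ = 4.
Therefore ρ = 4.

Order ρ = 4.


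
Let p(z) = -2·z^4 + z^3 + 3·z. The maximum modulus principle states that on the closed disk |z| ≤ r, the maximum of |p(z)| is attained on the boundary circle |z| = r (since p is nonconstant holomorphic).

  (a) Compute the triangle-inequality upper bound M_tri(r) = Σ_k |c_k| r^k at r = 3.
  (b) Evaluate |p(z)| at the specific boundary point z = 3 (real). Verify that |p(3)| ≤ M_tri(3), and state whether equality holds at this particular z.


Coefficients: c_0 = 0, c_1 = 3, c_2 = 0, c_3 = 1, c_4 = -2. Radius r = 3.
Part (a). Triangle bound: M_tri(r) = Σ_k |c_k| r^k
  = |0|·3^0 + |3|·3^1 + |0|·3^2 + |1|·3^3 + |-2|·3^4
  = 0 + 9 + 0 + 27 + 162 = 198.
This bounds M(r) := max_{|z|=r} |p(z)| from above; equality holds iff all terms c_k z^k can be made to align in phase at a single z on |z|=r.
Part (b). At z = 3 (real, on the circle |z| = r):
  p(3) = (0)·3^0 + (3)·3^1 + (0)·3^2 + (1)·3^3 + (-2)·3^4 = -126.
  |p(3)| = 126.
Check: |p(3)| = 126 ≤ 198 = M_tri(3). ✓ Equality does not hold at z = 3 (the coefficients have mixed signs, so the terms do not all align in phase there).

M_tri(3) = 198; |p(3)| = 126; equality at z=3: no.


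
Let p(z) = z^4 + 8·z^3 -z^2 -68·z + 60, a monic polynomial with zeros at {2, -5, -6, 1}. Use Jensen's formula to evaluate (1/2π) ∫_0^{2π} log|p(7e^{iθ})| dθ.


Zeros: -6, -5, 1, 2; r = 7.
Inside |z| < r: -6, -5, 1, 2. Outside (|z| ≥ r): ∅.
p(0) = 60, so log|p(0)| = log(60) = 4.0943.
Apply Jensen: I(r) = log|p(0)| + Σ_k log(r/|z_k|), summed over zeros inside |z| < r.
  log(r/|z_k|) for z_k = 2: log(7/2) = 1.2528
  log(r/|z_k|) for z_k = -5: log(7/5) = 0.3365
  log(r/|z_k|) for z_k = -6: log(7/6) = 0.1542
  log(r/|z_k|) for z_k = 1: log(7/1) = 1.9459
Sum over inside zeros: 3.6893.
I(r) = log|p(0)| + (inside sum) = 4.0943 + 3.6893 = 7.7836.
Closed form (all zeros inside, monic): I(r) = n·log(r) = 4·log(7) = 7.7836. ✓

I(r) ≈ 7.7836.


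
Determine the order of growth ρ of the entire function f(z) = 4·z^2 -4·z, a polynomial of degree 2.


|f(z)| ≤ Σ|c_k|·r^k = O(r^2) as r → ∞. Polynomial growth is O(e^{r^ε}) for every ε > 0 (since r^2/e^{r^ε} → 0), so ρ ≤ ε for all ε > 0, i.e. ρ = 0. Every nonconstant polynomial has order 0.
Therefore ρ = 0.

Order ρ = 0.


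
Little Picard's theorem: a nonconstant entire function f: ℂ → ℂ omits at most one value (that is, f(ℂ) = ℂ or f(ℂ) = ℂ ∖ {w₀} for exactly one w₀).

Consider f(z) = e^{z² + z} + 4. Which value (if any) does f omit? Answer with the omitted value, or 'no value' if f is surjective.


Little Picard bounds the complement of f(ℂ) to at most one point.
The exponent g(z) = z² + z is a nonconstant polynomial, hence surjective onto ℂ. So e^{g(z)} takes every value in {e^w : w ∈ ℂ} = ℂ ∖ {0}. Adding 4 shifts the range to ℂ ∖ {4}. f omits exactly 4.

Omitted value: 4.


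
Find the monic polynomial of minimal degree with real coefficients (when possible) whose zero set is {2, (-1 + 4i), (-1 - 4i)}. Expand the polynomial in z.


The polynomial is p(z) = ∏_{α ∈ S} (z − α), where S = {2, (-1 + 4i), (-1 - 4i)}.
Expanding the product yields: p(z) = z^3 + 13·z -34.
Note conjugate pairs combine to real quadratics: (z − (-1+4i))(z − (-1−4i)) = z² + 2z + 17.
The resulting polynomial has degree 3 and real coefficients as required.

p(z) = z^3 + 13·z -34.


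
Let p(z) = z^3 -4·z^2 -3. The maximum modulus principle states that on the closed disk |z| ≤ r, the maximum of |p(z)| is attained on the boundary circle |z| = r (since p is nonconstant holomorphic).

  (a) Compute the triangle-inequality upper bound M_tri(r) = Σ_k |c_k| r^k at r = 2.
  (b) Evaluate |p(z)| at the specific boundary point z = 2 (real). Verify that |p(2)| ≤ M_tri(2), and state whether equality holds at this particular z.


Coefficients: c_0 = -3, c_1 = 0, c_2 = -4, c_3 = 1. Radius r = 2.
Part (a). Triangle bound: M_tri(r) = Σ_k |c_k| r^k
  = |-3|·2^0 + |0|·2^1 + |-4|·2^2 + |1|·2^3
  = 3 + 0 + 16 + 8 = 27.
This bounds M(r) := max_{|z|=r} |p(z)| from above; equality holds iff all terms c_k z^k can be made to align in phase at a single z on |z|=r.
Part (b). At z = 2 (real, on the circle |z| = r):
  p(2) = (-3)·2^0 + (0)·2^1 + (-4)·2^2 + (1)·2^3 = -11.
  |p(2)| = 11.
Check: |p(2)| = 11 ≤ 27 = M_tri(2). ✓ Equality does not hold at z = 2 (the coefficients have mixed signs, so the terms do not all align in phase there).

M_tri(2) = 27; |p(2)| = 11; equality at z=2: no.


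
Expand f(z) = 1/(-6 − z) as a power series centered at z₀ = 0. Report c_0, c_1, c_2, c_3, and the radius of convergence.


Let w = z − z₀, so z = z₀ + w.
Then -6 − z = -6 − (z₀ + w) = (-6 − z₀) − w = -6 − w.
f(z) = 1/(-6 − w) = (1/(-6)) · 1/(1 − w/(-6)) = Σ_{n≥0} w^n / (-6)^(n+1).
So c_n = 1/(-6)^(n+1):
  c_0 = 1/(-6)^1 = -1/6.
  c_1 = 1/(-6)^2 = 1/36.
  c_2 = 1/(-6)^3 = -1/216.
  c_3 = 1/(-6)^4 = 1/1296.
The series is valid for |w/d| < 1, i.e. |z − z₀| < |d|.
Radius of convergence: R = |-6 − z₀| = |-6| = 6 (distance from z₀ to the singularity z = -6).

c_0 = -1/6, c_1 = 1/36, c_2 = -1/216, c_3 = 1/1296; R = 6.


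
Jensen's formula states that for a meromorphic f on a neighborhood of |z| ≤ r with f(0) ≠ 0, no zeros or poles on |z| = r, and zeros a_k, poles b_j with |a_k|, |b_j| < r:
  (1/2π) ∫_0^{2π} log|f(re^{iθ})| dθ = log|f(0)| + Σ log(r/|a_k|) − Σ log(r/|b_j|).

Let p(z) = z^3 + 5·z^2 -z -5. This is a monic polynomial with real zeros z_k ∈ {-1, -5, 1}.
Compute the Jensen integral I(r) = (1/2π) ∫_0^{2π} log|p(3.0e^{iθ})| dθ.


Zeros: -5, -1, 1; r = 3.0.
Inside |z| < r: -1, 1. Outside (|z| ≥ r): -5.
p(0) = -5, so log|p(0)| = log(5) = 1.6094.
Apply Jensen: I(r) = log|p(0)| + Σ_k log(r/|z_k|), summed over zeros inside |z| < r.
  log(r/|z_k|) for z_k = -1: log(3.0/1) = 1.0986
  log(r/|z_k|) for z_k = 1: log(3.0/1) = 1.0986
  Outside zeros (-5) contribute nothing to the Jensen sum.
Sum over inside zeros: 2.1972.
I(r) = log|p(0)| + (inside sum) = 1.6094 + 2.1972 = 3.8067.
Note: since some zeros are outside |z| ≤ r, the simplified n·log(r) form does NOT apply — only the inside zeros contribute.

I(r) ≈ 3.8067.


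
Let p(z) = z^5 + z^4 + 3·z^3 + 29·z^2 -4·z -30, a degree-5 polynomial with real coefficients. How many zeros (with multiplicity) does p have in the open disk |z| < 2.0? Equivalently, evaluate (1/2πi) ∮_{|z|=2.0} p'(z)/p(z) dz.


The zeros of p are: -3, 1, (1 + 3i), (1 - 3i), -1.
Their magnitudes are: 3, 1, 3.162, 3.162, 1.
Zeros with |z| < R = 2.0: 1, -1.
Count = 2.
By the argument principle, (1/2πi) ∮_{|z|=R} p'(z)/p(z) dz equals exactly this count.

Number of zeros inside |z| < 2.0: 2.


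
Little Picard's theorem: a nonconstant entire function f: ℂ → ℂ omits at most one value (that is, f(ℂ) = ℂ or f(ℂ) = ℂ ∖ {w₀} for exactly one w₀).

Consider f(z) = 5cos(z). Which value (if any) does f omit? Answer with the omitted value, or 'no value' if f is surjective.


Little Picard bounds the complement of f(ℂ) to at most one point.
cos is entire and surjective onto ℂ: for every w ∈ ℂ, cos(ζ) = w has a solution ζ ∈ ℂ (e.g., via the complex inverse arccos). With ζ = z this gives z = ζ/(1). Then 5·cos(z) takes every value in 5·ℂ = ℂ, and adding 0 is a bijection of ℂ. So f is surjective and omits no value. (Note: only on the real line is cos bounded by [−1, 1].)

Omitted value: no value.


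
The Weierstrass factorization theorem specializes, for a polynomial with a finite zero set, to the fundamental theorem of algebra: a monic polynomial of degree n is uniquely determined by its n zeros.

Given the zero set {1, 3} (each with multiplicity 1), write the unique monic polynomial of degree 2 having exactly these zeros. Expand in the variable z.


The polynomial is p(z) = ∏_{α ∈ S} (z − α), where S = {1, 3}.
Expanding the product yields: p(z) = z^2 -4·z + 3.
The resulting polynomial has degree 2 and real coefficients as required.

p(z) = z^2 -4·z + 3.


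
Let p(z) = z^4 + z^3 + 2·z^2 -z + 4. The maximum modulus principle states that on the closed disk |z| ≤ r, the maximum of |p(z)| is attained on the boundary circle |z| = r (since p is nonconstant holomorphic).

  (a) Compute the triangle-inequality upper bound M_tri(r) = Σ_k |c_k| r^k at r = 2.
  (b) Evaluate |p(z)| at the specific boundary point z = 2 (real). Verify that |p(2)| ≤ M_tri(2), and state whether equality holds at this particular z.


Coefficients: c_0 = 4, c_1 = -1, c_2 = 2, c_3 = 1, c_4 = 1. Radius r = 2.
Part (a). Triangle bound: M_tri(r) = Σ_k |c_k| r^k
  = |4|·2^0 + |-1|·2^1 + |2|·2^2 + |1|·2^3 + |1|·2^4
  = 4 + 2 + 8 + 8 + 16 = 38.
This bounds M(r) := max_{|z|=r} |p(z)| from above; equality holds iff all terms c_k z^k can be made to align in phase at a single z on |z|=r.
Part (b). At z = 2 (real, on the circle |z| = r):
  p(2) = (4)·2^0 + (-1)·2^1 + (2)·2^2 + (1)·2^3 + (1)·2^4 = 34.
  |p(2)| = 34.
Check: |p(2)| = 34 ≤ 38 = M_tri(2). ✓ Equality does not hold at z = 2 (the coefficients have mixed signs, so the terms do not all align in phase there).

M_tri(2) = 38; |p(2)| = 34; equality at z=2: no.


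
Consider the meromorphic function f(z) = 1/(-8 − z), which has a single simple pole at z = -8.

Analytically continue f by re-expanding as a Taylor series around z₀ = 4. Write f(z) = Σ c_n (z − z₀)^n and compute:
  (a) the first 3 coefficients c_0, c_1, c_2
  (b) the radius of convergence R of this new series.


Let w = z − z₀, so z = z₀ + w.
Then -8 − z = -8 − (z₀ + w) = (-8 − z₀) − w = -12 − w.
f(z) = 1/(-12 − w) = (1/(-12)) · 1/(1 − w/(-12)) = Σ_{n≥0} w^n / (-12)^(n+1).
So c_n = 1/(-12)^(n+1):
  c_0 = 1/(-12)^1 = -1/12.
  c_1 = 1/(-12)^2 = 1/144.
  c_2 = 1/(-12)^3 = -1/1728.
The series is valid for |w/d| < 1, i.e. |z − z₀| < |d|.
Radius of convergence: R = |-8 − z₀| = |-12| = 12 (distance from z₀ to the singularity z = -8).

c_0 = -1/12, c_1 = 1/144, c_2 = -1/1728; R = 12.


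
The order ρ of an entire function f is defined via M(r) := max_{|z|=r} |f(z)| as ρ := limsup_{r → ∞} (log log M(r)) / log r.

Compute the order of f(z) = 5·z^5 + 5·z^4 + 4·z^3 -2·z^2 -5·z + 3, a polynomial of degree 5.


|f(z)| ≤ Σ|c_k|·r^k = O(r^5) as r → ∞. Polynomial growth is O(e^{r^ε}) for every ε > 0 (since r^5/e^{r^ε} → 0), so ρ ≤ ε for all ε > 0, i.e. ρ = 0. Every nonconstant polynomial has order 0.
Therefore ρ = 0.

Order ρ = 0.


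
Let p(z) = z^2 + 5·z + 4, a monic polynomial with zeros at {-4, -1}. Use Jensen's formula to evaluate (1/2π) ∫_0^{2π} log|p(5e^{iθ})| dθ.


Zeros: -4, -1; r = 5.
Inside |z| < r: -4, -1. Outside (|z| ≥ r): ∅.
p(0) = 4, so log|p(0)| = log(4) = 1.3863.
Apply Jensen: I(r) = log|p(0)| + Σ_k log(r/|z_k|), summed over zeros inside |z| < r.
  log(r/|z_k|) for z_k = -4: log(5/4) = 0.2231
  log(r/|z_k|) for z_k = -1: log(5/1) = 1.6094
Sum over inside zeros: 1.8326.
I(r) = log|p(0)| + (inside sum) = 1.3863 + 1.8326 = 3.2189.
Closed form (all zeros inside, monic): I(r) = n·log(r) = 2·log(5) = 3.2189. ✓

I(r) ≈ 3.2189.


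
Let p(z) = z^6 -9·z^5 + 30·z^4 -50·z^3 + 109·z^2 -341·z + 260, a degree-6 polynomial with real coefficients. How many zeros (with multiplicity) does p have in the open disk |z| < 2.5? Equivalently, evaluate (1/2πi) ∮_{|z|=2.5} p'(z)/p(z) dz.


The zeros of p are: 4, (3 + 2i), (3 - 2i), (-1 + 2i), (-1 - 2i), 1.
Their magnitudes are: 4, 3.606, 3.606, 2.236, 2.236, 1.
Zeros with |z| < R = 2.5: (-1 + 2i), (-1 - 2i), 1.
Count = 3.
By the argument principle, (1/2πi) ∮_{|z|=R} p'(z)/p(z) dz equals exactly this count.

Number of zeros inside |z| < 2.5: 3.


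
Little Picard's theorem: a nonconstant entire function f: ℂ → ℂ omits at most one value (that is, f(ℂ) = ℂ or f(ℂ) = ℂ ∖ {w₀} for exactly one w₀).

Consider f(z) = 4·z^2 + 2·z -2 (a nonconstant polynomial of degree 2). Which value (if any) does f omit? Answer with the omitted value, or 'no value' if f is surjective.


Little Picard bounds the complement of f(ℂ) to at most one point.
For every w ∈ ℂ, the equation p(z) − w = 0 is a nonconstant polynomial in z and hence has at least one root by the fundamental theorem of algebra. So p is surjective onto ℂ, omitting no value.

Omitted value: no value.


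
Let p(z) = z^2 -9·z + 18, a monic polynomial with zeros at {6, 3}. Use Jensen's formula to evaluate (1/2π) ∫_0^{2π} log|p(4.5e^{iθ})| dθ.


Zeros: 3, 6; r = 4.5.
Inside |z| < r: 3. Outside (|z| ≥ r): 6.
p(0) = 18, so log|p(0)| = log(18) = 2.8904.
Apply Jensen: I(r) = log|p(0)| + Σ_k log(r/|z_k|), summed over zeros inside |z| < r.
  log(r/|z_k|) for z_k = 3: log(4.5/3) = 0.4055
  Outside zeros (6) contribute nothing to the Jensen sum.
Sum over inside zeros: 0.4055.
I(r) = log|p(0)| + (inside sum) = 2.8904 + 0.4055 = 3.2958.
Note: since some zeros are outside |z| ≤ r, the simplified n·log(r) form does NOT apply — only the inside zeros contribute.

I(r) ≈ 3.2958.


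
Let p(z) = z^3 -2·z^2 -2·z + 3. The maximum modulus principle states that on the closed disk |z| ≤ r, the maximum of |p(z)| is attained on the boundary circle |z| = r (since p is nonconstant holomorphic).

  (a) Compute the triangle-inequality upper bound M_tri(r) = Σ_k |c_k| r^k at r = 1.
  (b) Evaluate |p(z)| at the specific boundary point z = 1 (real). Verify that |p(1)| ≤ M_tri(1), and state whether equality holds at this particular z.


Coefficients: c_0 = 3, c_1 = -2, c_2 = -2, c_3 = 1. Radius r = 1.
Part (a). Triangle bound: M_tri(r) = Σ_k |c_k| r^k
  = |3|·1^0 + |-2|·1^1 + |-2|·1^2 + |1|·1^3
  = 3 + 2 + 2 + 1 = 8.
This bounds M(r) := max_{|z|=r} |p(z)| from above; equality holds iff all terms c_k z^k can be made to align in phase at a single z on |z|=r.
Part (b). At z = 1 (real, on the circle |z| = r):
  p(1) = (3)·1^0 + (-2)·1^1 + (-2)·1^2 + (1)·1^3 = 0.
  |p(1)| = 0.
Check: |p(1)| = 0 ≤ 8 = M_tri(1). ✓ Equality does not hold at z = 1 (the coefficients have mixed signs, so the terms do not all align in phase there).

M_tri(1) = 8; |p(1)| = 0; equality at z=1: no.


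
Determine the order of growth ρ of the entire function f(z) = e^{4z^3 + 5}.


|e^{4z^3 + 5}| = e^{Re(4·z^3) + 5} ≤ e^{4|z|^3 + 5} = e^{4r^3 + 5} on |z| = r, so ρ ≤ 3. Choosing z on |z|=r so that 4·z^3 is real positive (always possible by picking arg z appropriately) gives |f(z)| = e^{4r^3 + 5}, matching the bound. The additive constant 5 does not affect log log M(r) ~ 3·log r. Hence ρ = 3.
Therefore ρ = 3.

Order ρ = 3.


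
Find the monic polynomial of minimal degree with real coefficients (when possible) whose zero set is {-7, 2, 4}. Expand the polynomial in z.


The polynomial is p(z) = ∏_{α ∈ S} (z − α), where S = {-7, 2, 4}.
Expanding the product yields: p(z) = z^3 + z^2 -34·z + 56.
The resulting polynomial has degree 3 and real coefficients as required.

p(z) = z^3 + z^2 -34·z + 56.


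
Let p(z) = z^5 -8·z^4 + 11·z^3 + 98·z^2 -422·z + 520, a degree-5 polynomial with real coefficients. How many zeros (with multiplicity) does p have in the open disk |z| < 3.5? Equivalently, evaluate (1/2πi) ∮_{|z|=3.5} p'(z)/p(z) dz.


The zeros of p are: (3 + 2i), (3 - 2i), -4, (3 + 1i), (3 - 1i).
Their magnitudes are: 3.606, 3.606, 4, 3.162, 3.162.
Zeros with |z| < R = 3.5: (3 + 1i), (3 - 1i).
Count = 2.
By the argument principle, (1/2πi) ∮_{|z|=R} p'(z)/p(z) dz equals exactly this count.

Number of zeros inside |z| < 3.5: 2.


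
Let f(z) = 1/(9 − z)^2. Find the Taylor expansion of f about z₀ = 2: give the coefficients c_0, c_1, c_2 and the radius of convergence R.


Let w = z − z₀, so z = z₀ + w.
Then 9 − z = 9 − (z₀ + w) = (9 − z₀) − w = 7 − w.
f(z) = 1/(7 − w)^2 = (1/(7)^2) · (1 − w/(7))^{−2}.
By the binomial series (1−u)^{−2} = Σ_{n≥0} C(n+1, 1) u^n for |u|<1, with u = w/(7):
  c_n = C(n+1, 1) / (7)^(n+2).
  c_0 = 1/(7)^2 = 1/49.
  c_1 = 2/(7)^3 = 2/343.
  c_2 = 3/(7)^4 = 3/2401.
The series is valid for |w/d| < 1, i.e. |z − z₀| < |d|.
Radius of convergence: R = |9 − z₀| = |7| = 7 (distance from z₀ to the singularity z = 9).

c_0 = 1/49, c_1 = 2/343, c_2 = 3/2401; R = 7.


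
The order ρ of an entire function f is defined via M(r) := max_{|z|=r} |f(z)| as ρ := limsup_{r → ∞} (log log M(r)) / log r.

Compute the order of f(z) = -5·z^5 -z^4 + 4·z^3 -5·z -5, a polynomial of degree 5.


|f(z)| ≤ Σ|c_k|·r^k = O(r^5) as r → ∞. Polynomial growth is O(e^{r^ε}) for every ε > 0 (since r^5/e^{r^ε} → 0), so ρ ≤ ε for all ε > 0, i.e. ρ = 0. Every nonconstant polynomial has order 0.
Therefore ρ = 0.

Order ρ = 0.


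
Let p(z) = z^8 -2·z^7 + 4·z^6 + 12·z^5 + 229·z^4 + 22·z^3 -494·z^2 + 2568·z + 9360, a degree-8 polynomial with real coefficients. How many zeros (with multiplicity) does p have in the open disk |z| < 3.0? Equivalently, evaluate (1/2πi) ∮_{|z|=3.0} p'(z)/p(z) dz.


The zeros of p are: (-2 + 3i), (-2 - 3i), (2 + 2i), (2 - 2i), (-2 + 1i), (-2 - 1i), (3 + 3i), (3 - 3i).
Their magnitudes are: 3.606, 3.606, 2.828, 2.828, 2.236, 2.236, 4.243, 4.243.
Zeros with |z| < R = 3.0: (2 + 2i), (2 - 2i), (-2 + 1i), (-2 - 1i).
Count = 4.
By the argument principle, (1/2πi) ∮_{|z|=R} p'(z)/p(z) dz equals exactly this count.

Number of zeros inside |z| < 3.0: 4.


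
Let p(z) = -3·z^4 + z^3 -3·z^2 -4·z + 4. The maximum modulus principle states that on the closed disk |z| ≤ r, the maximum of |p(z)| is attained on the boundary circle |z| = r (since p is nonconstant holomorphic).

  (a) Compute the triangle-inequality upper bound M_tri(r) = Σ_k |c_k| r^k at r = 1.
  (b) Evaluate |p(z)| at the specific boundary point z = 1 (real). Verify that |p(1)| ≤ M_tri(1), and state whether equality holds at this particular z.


Coefficients: c_0 = 4, c_1 = -4, c_2 = -3, c_3 = 1, c_4 = -3. Radius r = 1.
Part (a). Triangle bound: M_tri(r) = Σ_k |c_k| r^k
  = |4|·1^0 + |-4|·1^1 + |-3|·1^2 + |1|·1^3 + |-3|·1^4
  = 4 + 4 + 3 + 1 + 3 = 15.
This bounds M(r) := max_{|z|=r} |p(z)| from above; equality holds iff all terms c_k z^k can be made to align in phase at a single z on |z|=r.
Part (b). At z = 1 (real, on the circle |z| = r):
  p(1) = (4)·1^0 + (-4)·1^1 + (-3)·1^2 + (1)·1^3 + (-3)·1^4 = -5.
  |p(1)| = 5.
Check: |p(1)| = 5 ≤ 15 = M_tri(1). ✓ Equality does not hold at z = 1 (the coefficients have mixed signs, so the terms do not all align in phase there).

M_tri(1) = 15; |p(1)| = 5; equality at z=1: no.
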